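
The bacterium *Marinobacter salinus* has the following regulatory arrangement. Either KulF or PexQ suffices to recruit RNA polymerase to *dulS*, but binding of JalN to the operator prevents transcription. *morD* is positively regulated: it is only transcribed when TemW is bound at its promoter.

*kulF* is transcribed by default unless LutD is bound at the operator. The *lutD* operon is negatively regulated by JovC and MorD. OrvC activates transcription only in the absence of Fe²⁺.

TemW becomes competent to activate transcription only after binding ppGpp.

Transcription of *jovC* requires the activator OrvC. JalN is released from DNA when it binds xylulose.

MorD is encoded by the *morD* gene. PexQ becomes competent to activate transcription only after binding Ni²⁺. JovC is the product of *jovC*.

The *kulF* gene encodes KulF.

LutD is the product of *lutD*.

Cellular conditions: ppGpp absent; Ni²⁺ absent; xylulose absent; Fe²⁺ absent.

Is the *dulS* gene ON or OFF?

OFF

Fe²⁺ is absent, so OrvC is active.
No repressor is bound and OrvC is active, so *jovC* is transcribed.
So JovC is produced and active.
ppGpp is absent, so TemW is inactive.
Required activator TemW is absent, so *morD* is not transcribed.
So MorD is not produced.
With repressor JovC bound, *lutD* is not transcribed.
So LutD is not produced.
With no repressor bound, *kulF* is transcribed.
So KulF is produced and active.
Xylulose is absent, so JalN is active.
Ni²⁺ is absent, so PexQ is inactive.
With repressor JalN bound, *dulS* is not transcribed.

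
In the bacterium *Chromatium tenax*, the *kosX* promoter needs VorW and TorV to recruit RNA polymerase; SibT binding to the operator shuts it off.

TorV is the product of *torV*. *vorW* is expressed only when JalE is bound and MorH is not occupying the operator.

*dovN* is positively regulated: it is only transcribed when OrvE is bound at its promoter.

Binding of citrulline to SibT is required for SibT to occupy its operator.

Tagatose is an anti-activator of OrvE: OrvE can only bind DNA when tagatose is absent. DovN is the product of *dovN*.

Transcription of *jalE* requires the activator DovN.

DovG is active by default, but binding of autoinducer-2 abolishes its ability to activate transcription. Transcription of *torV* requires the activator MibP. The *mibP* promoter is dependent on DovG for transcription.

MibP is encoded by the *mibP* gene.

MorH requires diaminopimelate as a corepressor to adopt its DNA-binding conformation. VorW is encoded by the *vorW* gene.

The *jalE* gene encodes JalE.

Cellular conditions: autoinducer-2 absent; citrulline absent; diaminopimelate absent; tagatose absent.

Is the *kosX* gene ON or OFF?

ON

Citrulline is absent, so SibT is inactive.
Tagatose is absent, so OrvE is active.
No repressor is bound and OrvE is active, so *dovN* is transcribed.
So DovN is produced and active.
No repressor is bound and DovN is active, so *jalE* is transcribed.
So JalE is produced and active.
Diaminopimelate is absent, so MorH is inactive.
No repressor is bound and JalE is active, so *vorW* is transcribed.
So VorW is produced and active.
Autoinducer-2 is absent, so DovG is active.
No repressor is bound and DovG is active, so *mibP* is transcribed.
So MibP is produced and active.
No repressor is bound and MibP is active, so *torV* is transcribed.
So TorV is produced and active.
No repressor is bound and VorW and TorV are active, so *kosX* is transcribed.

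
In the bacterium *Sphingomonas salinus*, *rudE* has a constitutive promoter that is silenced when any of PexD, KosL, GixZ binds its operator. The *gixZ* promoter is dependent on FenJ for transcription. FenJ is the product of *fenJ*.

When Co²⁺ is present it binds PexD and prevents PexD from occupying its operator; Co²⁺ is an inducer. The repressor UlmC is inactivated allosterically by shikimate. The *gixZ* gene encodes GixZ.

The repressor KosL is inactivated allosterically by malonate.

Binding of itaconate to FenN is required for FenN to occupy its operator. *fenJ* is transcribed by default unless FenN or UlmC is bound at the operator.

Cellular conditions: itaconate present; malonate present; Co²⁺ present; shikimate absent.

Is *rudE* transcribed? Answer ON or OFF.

Co²⁺ is present, so PexD is inactive.
Malonate is present, so KosL is inactive.
Itaconate is present, so FenN is active.
Shikimate is absent, so UlmC is active.
With repressor FenN bound, *fenJ* is not transcribed.
So FenJ is not produced.
Required activator FenJ is absent, so *gixZ* is not transcribed.
So GixZ is not produced.
With no repressor bound, *rudE* is transcribed.

ON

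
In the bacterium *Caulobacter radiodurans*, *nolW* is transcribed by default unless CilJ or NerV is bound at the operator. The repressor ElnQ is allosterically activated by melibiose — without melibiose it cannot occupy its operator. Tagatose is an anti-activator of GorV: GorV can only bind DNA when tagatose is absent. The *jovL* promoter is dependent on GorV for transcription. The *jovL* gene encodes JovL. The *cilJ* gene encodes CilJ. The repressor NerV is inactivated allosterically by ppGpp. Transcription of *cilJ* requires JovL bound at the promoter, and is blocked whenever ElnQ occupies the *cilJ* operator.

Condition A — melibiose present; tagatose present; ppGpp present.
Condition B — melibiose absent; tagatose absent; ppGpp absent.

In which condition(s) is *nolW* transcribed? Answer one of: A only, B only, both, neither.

Condition A:
Melibiose is present, so ElnQ is active.
Tagatose is present, so GorV is inactive.
Required activator GorV is absent, so *jovL* is not transcribed.
So JovL is not produced.
With repressor ElnQ bound, *cilJ* is not transcribed.
So CilJ is not produced.
ppGpp is present, so NerV is inactive.
With no repressor bound, *nolW* is transcribed.
→ *nolW* is ON in A.
Condition B:
Melibiose is absent, so ElnQ is inactive.
Tagatose is absent, so GorV is active.
No repressor is bound and GorV is active, so *jovL* is transcribed.
So JovL is produced and active.
No repressor is bound and JovL is active, so *cilJ* is transcribed.
So CilJ is produced and active.
ppGpp is absent, so NerV is active.
With repressor CilJ bound, *nolW* is not transcribed.
→ *nolW* is OFF in B.

A only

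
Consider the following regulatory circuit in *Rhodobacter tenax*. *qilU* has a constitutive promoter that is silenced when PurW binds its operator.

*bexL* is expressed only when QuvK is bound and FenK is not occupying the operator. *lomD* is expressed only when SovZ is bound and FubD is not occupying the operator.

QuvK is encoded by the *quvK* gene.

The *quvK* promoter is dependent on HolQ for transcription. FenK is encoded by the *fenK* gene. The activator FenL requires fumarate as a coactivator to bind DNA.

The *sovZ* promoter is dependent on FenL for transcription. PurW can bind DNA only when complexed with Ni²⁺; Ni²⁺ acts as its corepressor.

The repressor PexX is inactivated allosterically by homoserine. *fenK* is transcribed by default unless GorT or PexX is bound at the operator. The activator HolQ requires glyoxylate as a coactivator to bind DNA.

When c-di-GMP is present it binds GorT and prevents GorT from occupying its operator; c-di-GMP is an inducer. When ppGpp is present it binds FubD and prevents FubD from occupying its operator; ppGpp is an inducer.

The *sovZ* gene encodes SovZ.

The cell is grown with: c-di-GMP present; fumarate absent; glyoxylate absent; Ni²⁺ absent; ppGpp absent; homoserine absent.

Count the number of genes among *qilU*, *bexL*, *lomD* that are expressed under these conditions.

Ni²⁺ is absent, so PurW is inactive.
With no repressor bound, *qilU* is transcribed.
→ *qilU* is ON.
Glyoxylate is absent, so HolQ is inactive.
Required activator HolQ is absent, so *quvK* is not transcribed.
So QuvK is not produced.
c-di-GMP is present, so GorT is inactive.
Homoserine is absent, so PexX is active.
With repressor PexX bound, *fenK* is not transcribed.
So FenK is not produced.
Required activator QuvK is absent, so *bexL* is not transcribed.
→ *bexL* is OFF.
Fumarate is absent, so FenL is inactive.
Required activator FenL is absent, so *sovZ* is not transcribed.
So SovZ is not produced.
ppGpp is absent, so FubD is active.
With repressor FubD bound, *lomD* is not transcribed.
→ *lomD* is OFF.
1 of the 3 genes is transcribed.

1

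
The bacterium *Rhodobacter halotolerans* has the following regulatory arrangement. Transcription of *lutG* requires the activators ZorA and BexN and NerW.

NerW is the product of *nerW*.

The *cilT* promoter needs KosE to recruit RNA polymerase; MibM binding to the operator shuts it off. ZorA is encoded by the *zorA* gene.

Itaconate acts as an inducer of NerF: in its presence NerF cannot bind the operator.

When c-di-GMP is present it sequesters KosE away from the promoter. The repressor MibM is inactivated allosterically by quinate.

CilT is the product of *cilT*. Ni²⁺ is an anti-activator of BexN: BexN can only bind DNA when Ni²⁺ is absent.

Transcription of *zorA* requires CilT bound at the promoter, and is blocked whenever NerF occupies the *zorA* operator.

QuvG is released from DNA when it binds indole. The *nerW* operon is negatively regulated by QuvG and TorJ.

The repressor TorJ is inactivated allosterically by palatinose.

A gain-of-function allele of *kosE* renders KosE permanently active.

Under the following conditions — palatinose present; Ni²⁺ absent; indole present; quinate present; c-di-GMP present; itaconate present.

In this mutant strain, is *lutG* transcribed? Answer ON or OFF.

ON

Itaconate is present, so NerF is inactive.
Quinate is present, so MibM is inactive.
KosE is constitutively active in this strain.
No repressor is bound and KosE is active, so *cilT* is transcribed.
So CilT is produced and active.
No repressor is bound and CilT is active, so *zorA* is transcribed.
So ZorA is produced and active.
Ni²⁺ is absent, so BexN is active.
Indole is present, so QuvG is inactive.
Palatinose is present, so TorJ is inactive.
With no repressor bound, *nerW* is transcribed.
So NerW is produced and active.
No repressor is bound and ZorA and BexN and NerW are active, so *lutG* is transcribed.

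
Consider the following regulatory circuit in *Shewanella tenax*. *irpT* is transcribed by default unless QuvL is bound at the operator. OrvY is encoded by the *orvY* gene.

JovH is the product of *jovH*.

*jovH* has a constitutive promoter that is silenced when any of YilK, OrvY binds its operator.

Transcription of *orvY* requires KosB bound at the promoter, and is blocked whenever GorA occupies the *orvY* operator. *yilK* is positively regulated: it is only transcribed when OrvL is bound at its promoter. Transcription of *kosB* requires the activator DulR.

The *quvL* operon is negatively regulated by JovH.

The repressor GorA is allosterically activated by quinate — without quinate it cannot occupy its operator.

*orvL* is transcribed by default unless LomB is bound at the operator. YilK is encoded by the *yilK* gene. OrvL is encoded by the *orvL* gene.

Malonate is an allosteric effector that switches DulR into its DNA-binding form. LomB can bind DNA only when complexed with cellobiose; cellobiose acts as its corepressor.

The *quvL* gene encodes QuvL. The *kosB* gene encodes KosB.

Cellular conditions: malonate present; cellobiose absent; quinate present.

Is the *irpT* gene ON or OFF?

OFF

Cellobiose is absent, so LomB is inactive.
With no repressor bound, *orvL* is transcribed.
So OrvL is produced and active.
No repressor is bound and OrvL is active, so *yilK* is transcribed.
So YilK is produced and active.
Quinate is present, so GorA is active.
Malonate is present, so DulR is active.
No repressor is bound and DulR is active, so *kosB* is transcribed.
So KosB is produced and active.
With repressor GorA bound, *orvY* is not transcribed.
So OrvY is not produced.
With repressor YilK bound, *jovH* is not transcribed.
So JovH is not produced.
With no repressor bound, *quvL* is transcribed.
So QuvL is produced and active.
With repressor QuvL bound, *irpT* is not transcribed.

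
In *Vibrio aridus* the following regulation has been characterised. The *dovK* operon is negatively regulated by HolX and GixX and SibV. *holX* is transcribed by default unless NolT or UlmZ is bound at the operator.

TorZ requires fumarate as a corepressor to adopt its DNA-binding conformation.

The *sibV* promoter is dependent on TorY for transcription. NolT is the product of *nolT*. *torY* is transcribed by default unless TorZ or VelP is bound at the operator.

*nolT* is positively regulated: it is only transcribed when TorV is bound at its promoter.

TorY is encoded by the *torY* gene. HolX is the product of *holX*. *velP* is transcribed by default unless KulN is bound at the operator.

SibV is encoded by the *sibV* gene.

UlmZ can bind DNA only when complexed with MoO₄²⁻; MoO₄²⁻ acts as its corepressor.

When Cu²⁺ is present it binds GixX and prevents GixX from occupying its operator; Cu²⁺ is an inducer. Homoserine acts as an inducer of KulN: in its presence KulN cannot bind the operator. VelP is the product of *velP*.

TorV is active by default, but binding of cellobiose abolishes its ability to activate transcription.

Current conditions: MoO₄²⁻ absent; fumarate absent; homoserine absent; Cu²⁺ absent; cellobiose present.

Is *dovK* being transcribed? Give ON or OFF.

Cellobiose is present, so TorV is inactive.
Required activator TorV is absent, so *nolT* is not transcribed.
So NolT is not produced.
MoO₄²⁻ is absent, so UlmZ is inactive.
With no repressor bound, *holX* is transcribed.
So HolX is produced and active.
Cu²⁺ is absent, so GixX is active.
Fumarate is absent, so TorZ is inactive.
Homoserine is absent, so KulN is active.
With repressor KulN bound, *velP* is not transcribed.
So VelP is not produced.
With no repressor bound, *torY* is transcribed.
So TorY is produced and active.
No repressor is bound and TorY is active, so *sibV* is transcribed.
So SibV is produced and active.
With repressor HolX bound, *dovK* is not transcribed.

OFF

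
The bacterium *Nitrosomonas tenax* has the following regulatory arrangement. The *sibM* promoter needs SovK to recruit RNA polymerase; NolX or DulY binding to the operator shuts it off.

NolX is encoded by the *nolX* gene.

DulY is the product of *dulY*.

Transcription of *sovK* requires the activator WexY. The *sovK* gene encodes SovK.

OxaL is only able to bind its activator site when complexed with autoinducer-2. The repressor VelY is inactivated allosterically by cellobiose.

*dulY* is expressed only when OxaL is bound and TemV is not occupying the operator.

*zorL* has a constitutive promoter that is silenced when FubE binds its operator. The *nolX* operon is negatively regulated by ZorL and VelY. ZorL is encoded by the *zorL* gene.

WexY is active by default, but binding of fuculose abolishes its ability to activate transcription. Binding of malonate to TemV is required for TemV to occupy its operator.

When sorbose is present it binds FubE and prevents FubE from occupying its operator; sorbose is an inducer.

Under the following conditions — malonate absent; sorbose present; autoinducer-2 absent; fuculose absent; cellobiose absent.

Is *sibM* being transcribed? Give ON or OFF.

Fuculose is absent, so WexY is active.
No repressor is bound and WexY is active, so *sovK* is transcribed.
So SovK is produced and active.
Sorbose is present, so FubE is inactive.
With no repressor bound, *zorL* is transcribed.
So ZorL is produced and active.
Cellobiose is absent, so VelY is active.
With repressor ZorL bound, *nolX* is not transcribed.
So NolX is not produced.
Autoinducer-2 is absent, so OxaL is inactive.
Malonate is absent, so TemV is inactive.
Required activator OxaL is absent, so *dulY* is not transcribed.
So DulY is not produced.
No repressor is bound and SovK is active, so *sibM* is transcribed.

ON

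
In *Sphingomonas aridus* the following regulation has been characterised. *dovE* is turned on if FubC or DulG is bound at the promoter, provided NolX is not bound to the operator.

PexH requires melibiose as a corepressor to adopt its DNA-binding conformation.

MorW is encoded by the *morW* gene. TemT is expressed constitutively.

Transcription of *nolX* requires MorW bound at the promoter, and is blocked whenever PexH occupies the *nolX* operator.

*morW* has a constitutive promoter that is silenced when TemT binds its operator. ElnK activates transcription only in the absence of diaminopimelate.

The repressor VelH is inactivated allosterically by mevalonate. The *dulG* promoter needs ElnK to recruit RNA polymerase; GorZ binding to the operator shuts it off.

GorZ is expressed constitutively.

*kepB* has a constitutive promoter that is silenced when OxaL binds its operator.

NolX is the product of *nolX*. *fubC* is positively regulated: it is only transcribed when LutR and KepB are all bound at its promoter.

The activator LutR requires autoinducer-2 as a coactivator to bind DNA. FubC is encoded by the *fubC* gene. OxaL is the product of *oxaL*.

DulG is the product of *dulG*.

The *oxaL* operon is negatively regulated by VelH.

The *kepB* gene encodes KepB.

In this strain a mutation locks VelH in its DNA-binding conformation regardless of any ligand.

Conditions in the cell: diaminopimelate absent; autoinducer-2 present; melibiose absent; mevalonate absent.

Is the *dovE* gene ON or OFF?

ON

Melibiose is absent, so PexH is inactive.
TemT is produced constitutively and is active.
With repressor TemT bound, *morW* is not transcribed.
So MorW is not produced.
Required activator MorW is absent, so *nolX* is not transcribed.
So NolX is not produced.
Autoinducer-2 is present, so LutR is active.
VelH is constitutively active in this strain.
With repressor VelH bound, *oxaL* is not transcribed.
So OxaL is not produced.
With no repressor bound, *kepB* is transcribed.
So KepB is produced and active.
No repressor is bound and LutR and KepB are active, so *fubC* is transcribed.
So FubC is produced and active.
GorZ is produced constitutively and is active.
Diaminopimelate is absent, so ElnK is active.
With repressor GorZ bound, *dulG* is not transcribed.
So DulG is not produced.
Activator FubC is present, so *dovE* is transcribed.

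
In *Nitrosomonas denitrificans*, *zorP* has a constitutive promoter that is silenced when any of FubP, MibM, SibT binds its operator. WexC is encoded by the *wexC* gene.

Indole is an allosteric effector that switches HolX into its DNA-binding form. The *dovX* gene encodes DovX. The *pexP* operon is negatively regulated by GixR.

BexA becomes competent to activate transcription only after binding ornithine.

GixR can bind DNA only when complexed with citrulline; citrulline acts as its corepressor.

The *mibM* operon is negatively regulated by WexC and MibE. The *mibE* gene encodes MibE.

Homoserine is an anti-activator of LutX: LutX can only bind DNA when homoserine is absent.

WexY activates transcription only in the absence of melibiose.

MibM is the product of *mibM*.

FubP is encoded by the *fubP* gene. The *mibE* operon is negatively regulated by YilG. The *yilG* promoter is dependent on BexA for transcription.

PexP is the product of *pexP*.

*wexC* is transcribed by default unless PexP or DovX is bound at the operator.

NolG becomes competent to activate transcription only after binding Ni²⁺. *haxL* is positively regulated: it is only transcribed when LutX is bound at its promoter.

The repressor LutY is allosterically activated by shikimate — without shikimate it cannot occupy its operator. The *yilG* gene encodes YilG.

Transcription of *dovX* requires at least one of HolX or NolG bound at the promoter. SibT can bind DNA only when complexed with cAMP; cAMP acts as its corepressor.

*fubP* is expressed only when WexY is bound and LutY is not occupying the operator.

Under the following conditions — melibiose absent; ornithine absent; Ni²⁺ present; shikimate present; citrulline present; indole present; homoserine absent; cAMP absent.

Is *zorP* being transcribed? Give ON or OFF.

Melibiose is absent, so WexY is active.
Shikimate is present, so LutY is active.
With repressor LutY bound, *fubP* is not transcribed.
So FubP is not produced.
Citrulline is present, so GixR is active.
With repressor GixR bound, *pexP* is not transcribed.
So PexP is not produced.
Indole is present, so HolX is active.
Ni²⁺ is present, so NolG is active.
Activator HolX is present, so *dovX* is transcribed.
So DovX is produced and active.
With repressor DovX bound, *wexC* is not transcribed.
So WexC is not produced.
Ornithine is absent, so BexA is inactive.
Required activator BexA is absent, so *yilG* is not transcribed.
So YilG is not produced.
With no repressor bound, *mibE* is transcribed.
So MibE is produced and active.
With repressor MibE bound, *mibM* is not transcribed.
So MibM is not produced.
cAMP is absent, so SibT is inactive.
With no repressor bound, *zorP* is transcribed.

ON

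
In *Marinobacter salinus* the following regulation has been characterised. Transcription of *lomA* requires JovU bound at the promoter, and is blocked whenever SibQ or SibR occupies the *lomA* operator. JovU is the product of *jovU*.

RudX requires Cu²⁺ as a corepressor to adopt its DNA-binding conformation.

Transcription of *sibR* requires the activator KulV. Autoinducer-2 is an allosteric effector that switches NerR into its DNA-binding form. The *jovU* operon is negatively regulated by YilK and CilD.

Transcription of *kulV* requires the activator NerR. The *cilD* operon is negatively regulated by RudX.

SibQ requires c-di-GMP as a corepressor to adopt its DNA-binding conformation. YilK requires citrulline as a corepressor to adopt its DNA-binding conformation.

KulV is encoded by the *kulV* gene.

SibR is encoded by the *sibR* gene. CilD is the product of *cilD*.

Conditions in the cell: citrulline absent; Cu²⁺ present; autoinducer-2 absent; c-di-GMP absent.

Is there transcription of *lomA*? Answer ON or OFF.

ON

c-di-GMP is absent, so SibQ is inactive.
Autoinducer-2 is absent, so NerR is inactive.
Required activator NerR is absent, so *kulV* is not transcribed.
So KulV is not produced.
Required activator KulV is absent, so *sibR* is not transcribed.
So SibR is not produced.
Citrulline is absent, so YilK is inactive.
Cu²⁺ is present, so RudX is active.
With repressor RudX bound, *cilD* is not transcribed.
So CilD is not produced.
With no repressor bound, *jovU* is transcribed.
So JovU is produced and active.
No repressor is bound and JovU is active, so *lomA* is transcribed.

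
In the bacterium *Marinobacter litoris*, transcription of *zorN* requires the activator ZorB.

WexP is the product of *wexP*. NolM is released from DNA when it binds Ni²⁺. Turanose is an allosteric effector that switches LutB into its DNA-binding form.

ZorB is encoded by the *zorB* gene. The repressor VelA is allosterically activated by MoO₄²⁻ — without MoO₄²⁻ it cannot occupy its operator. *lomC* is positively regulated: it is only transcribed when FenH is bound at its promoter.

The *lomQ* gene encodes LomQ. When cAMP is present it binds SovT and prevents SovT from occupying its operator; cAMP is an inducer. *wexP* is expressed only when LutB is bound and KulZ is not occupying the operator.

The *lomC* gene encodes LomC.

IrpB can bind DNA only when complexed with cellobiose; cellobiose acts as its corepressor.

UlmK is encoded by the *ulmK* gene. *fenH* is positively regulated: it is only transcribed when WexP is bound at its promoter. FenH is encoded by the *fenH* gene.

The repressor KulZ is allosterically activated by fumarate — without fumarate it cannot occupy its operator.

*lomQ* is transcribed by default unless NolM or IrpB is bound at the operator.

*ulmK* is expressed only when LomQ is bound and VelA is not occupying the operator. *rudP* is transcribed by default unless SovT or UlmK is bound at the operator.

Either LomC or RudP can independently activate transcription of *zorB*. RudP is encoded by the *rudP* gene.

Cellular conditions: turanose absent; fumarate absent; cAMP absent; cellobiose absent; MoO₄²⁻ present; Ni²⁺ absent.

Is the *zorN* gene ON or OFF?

OFF

Turanose is absent, so LutB is inactive.
Fumarate is absent, so KulZ is inactive.
Required activator LutB is absent, so *wexP* is not transcribed.
So WexP is not produced.
Required activator WexP is absent, so *fenH* is not transcribed.
So FenH is not produced.
Required activator FenH is absent, so *lomC* is not transcribed.
So LomC is not produced.
cAMP is absent, so SovT is active.
Ni²⁺ is absent, so NolM is active.
Cellobiose is absent, so IrpB is inactive.
With repressor NolM bound, *lomQ* is not transcribed.
So LomQ is not produced.
MoO₄²⁻ is present, so VelA is active.
With repressor VelA bound, *ulmK* is not transcribed.
So UlmK is not produced.
With repressor SovT bound, *rudP* is not transcribed.
So RudP is not produced.
No activator is available at the *zorB* promoter, so *zorB* is not transcribed.
So ZorB is not produced.
Required activator ZorB is absent, so *zorN* is not transcribed.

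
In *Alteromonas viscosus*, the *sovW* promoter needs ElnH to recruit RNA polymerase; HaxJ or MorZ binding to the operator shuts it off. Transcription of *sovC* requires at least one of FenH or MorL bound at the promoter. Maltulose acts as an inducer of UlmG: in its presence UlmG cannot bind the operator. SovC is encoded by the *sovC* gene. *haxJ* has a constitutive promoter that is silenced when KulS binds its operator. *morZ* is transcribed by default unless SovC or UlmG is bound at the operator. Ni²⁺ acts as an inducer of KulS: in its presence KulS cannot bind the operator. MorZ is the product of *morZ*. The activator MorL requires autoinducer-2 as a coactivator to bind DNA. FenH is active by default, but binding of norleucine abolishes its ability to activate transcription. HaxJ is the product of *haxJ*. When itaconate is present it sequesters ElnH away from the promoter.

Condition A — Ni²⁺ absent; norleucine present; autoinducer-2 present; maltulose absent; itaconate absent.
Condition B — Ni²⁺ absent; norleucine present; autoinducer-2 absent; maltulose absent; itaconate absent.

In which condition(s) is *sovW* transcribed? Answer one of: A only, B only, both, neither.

Condition A:
Ni²⁺ is absent, so KulS is active.
With repressor KulS bound, *haxJ* is not transcribed.
So HaxJ is not produced.
Norleucine is present, so FenH is inactive.
Autoinducer-2 is present, so MorL is active.
Activator MorL is present, so *sovC* is transcribed.
So SovC is produced and active.
Maltulose is absent, so UlmG is active.
With repressor SovC bound, *morZ* is not transcribed.
So MorZ is not produced.
Itaconate is absent, so ElnH is active.
No repressor is bound and ElnH is active, so *sovW* is transcribed.
→ *sovW* is ON in A.
Condition B:
Ni²⁺ is absent, so KulS is active.
With repressor KulS bound, *haxJ* is not transcribed.
So HaxJ is not produced.
Norleucine is present, so FenH is inactive.
Autoinducer-2 is absent, so MorL is inactive.
No activator is available at the *sovC* promoter, so *sovC* is not transcribed.
So SovC is not produced.
Maltulose is absent, so UlmG is active.
With repressor UlmG bound, *morZ* is not transcribed.
So MorZ is not produced.
Itaconate is absent, so ElnH is active.
No repressor is bound and ElnH is active, so *sovW* is transcribed.
→ *sovW* is ON in B.

both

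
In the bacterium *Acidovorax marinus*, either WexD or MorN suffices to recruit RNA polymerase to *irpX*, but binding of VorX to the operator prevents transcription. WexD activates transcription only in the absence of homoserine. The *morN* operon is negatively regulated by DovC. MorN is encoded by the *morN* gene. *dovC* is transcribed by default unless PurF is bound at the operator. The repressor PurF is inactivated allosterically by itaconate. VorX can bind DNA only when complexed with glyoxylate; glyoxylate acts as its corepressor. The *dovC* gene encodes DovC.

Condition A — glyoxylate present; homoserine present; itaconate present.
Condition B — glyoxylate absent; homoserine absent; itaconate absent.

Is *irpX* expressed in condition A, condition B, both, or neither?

Condition A:
Glyoxylate is present, so VorX is active.
Homoserine is present, so WexD is inactive.
Itaconate is present, so PurF is inactive.
With no repressor bound, *dovC* is transcribed.
So DovC is produced and active.
With repressor DovC bound, *morN* is not transcribed.
So MorN is not produced.
With repressor VorX bound, *irpX* is not transcribed.
→ *irpX* is OFF in A.
Condition B:
Glyoxylate is absent, so VorX is inactive.
Homoserine is absent, so WexD is active.
Itaconate is absent, so PurF is active.
With repressor PurF bound, *dovC* is not transcribed.
So DovC is not produced.
With no repressor bound, *morN* is transcribed.
So MorN is produced and active.
Activator WexD is present, so *irpX* is transcribed.
→ *irpX* is ON in B.

B only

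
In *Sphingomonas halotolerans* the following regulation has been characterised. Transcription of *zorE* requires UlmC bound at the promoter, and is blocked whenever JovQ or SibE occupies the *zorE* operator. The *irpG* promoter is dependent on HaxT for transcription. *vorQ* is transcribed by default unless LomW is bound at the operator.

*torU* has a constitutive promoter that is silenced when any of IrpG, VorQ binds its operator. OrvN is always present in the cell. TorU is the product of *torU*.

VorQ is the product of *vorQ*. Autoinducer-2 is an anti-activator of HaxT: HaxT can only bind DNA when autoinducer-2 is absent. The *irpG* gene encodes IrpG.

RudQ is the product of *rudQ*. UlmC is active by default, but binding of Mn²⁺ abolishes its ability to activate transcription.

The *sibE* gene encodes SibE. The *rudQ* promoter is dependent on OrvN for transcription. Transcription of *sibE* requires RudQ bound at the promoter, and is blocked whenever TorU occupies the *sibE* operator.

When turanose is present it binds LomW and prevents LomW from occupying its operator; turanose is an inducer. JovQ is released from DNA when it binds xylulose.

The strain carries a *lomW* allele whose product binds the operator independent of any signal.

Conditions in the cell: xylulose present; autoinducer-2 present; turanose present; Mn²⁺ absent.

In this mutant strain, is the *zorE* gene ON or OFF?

ON

Mn²⁺ is absent, so UlmC is active.
Xylulose is present, so JovQ is inactive.
OrvN is produced constitutively and is active.
No repressor is bound and OrvN is active, so *rudQ* is transcribed.
So RudQ is produced and active.
Autoinducer-2 is present, so HaxT is inactive.
Required activator HaxT is absent, so *irpG* is not transcribed.
So IrpG is not produced.
LomW is constitutively active in this strain.
With repressor LomW bound, *vorQ* is not transcribed.
So VorQ is not produced.
With no repressor bound, *torU* is transcribed.
So TorU is produced and active.
With repressor TorU bound, *sibE* is not transcribed.
So SibE is not produced.
No repressor is bound and UlmC is active, so *zorE* is transcribed.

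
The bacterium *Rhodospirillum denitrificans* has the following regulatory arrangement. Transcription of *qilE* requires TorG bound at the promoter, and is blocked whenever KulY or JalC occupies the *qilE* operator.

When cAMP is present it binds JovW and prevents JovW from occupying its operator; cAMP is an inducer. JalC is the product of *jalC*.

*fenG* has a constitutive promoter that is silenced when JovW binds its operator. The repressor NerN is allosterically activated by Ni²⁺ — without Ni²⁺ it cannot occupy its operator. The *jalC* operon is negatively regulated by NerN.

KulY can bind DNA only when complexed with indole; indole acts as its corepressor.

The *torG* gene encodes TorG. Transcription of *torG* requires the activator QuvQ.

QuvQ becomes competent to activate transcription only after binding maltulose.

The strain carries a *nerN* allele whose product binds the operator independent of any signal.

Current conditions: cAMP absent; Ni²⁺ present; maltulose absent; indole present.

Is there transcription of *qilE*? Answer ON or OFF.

OFF

Maltulose is absent, so QuvQ is inactive.
Required activator QuvQ is absent, so *torG* is not transcribed.
So TorG is not produced.
Indole is present, so KulY is active.
NerN is constitutively active in this strain.
With repressor NerN bound, *jalC* is not transcribed.
So JalC is not produced.
With repressor KulY bound, *qilE* is not transcribed.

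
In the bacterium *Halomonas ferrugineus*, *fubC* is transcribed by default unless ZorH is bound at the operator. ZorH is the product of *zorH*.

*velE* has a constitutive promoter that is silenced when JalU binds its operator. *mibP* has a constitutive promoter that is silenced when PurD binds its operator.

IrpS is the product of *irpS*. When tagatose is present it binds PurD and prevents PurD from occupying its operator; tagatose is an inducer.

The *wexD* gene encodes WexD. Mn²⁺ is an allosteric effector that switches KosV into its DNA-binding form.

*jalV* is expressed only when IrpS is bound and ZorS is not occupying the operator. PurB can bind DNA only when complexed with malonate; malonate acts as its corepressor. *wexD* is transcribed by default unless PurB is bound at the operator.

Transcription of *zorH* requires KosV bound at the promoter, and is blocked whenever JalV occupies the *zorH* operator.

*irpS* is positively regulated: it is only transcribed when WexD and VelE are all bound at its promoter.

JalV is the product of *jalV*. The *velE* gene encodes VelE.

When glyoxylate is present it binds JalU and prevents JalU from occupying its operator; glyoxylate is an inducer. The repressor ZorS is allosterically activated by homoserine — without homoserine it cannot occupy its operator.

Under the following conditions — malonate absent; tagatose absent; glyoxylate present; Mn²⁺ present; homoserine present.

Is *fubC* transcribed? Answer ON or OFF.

OFF

Malonate is absent, so PurB is inactive.
With no repressor bound, *wexD* is transcribed.
So WexD is produced and active.
Glyoxylate is present, so JalU is inactive.
With no repressor bound, *velE* is transcribed.
So VelE is produced and active.
No repressor is bound and WexD and VelE are active, so *irpS* is transcribed.
So IrpS is produced and active.
Homoserine is present, so ZorS is active.
With repressor ZorS bound, *jalV* is not transcribed.
So JalV is not produced.
Mn²⁺ is present, so KosV is active.
No repressor is bound and KosV is active, so *zorH* is transcribed.
So ZorH is produced and active.
With repressor ZorH bound, *fubC* is not transcribed.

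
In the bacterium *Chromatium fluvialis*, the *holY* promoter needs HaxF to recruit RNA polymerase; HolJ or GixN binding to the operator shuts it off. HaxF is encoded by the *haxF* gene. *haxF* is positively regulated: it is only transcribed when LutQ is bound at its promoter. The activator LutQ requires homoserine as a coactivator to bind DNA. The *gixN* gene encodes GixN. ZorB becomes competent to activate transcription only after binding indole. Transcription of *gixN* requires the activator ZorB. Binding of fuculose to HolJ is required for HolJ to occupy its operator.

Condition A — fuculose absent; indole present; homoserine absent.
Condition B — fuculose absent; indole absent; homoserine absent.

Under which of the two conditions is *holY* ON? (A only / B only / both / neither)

Condition A:
Fuculose is absent, so HolJ is inactive.
Indole is present, so ZorB is active.
No repressor is bound and ZorB is active, so *gixN* is transcribed.
So GixN is produced and active.
Homoserine is absent, so LutQ is inactive.
Required activator LutQ is absent, so *haxF* is not transcribed.
So HaxF is not produced.
With repressor GixN bound, *holY* is not transcribed.
→ *holY* is OFF in A.
Condition B:
Fuculose is absent, so HolJ is inactive.
Indole is absent, so ZorB is inactive.
Required activator ZorB is absent, so *gixN* is not transcribed.
So GixN is not produced.
Homoserine is absent, so LutQ is inactive.
Required activator LutQ is absent, so *haxF* is not transcribed.
So HaxF is not produced.
Required activator HaxF is absent, so *holY* is not transcribed.
→ *holY* is OFF in B.

neither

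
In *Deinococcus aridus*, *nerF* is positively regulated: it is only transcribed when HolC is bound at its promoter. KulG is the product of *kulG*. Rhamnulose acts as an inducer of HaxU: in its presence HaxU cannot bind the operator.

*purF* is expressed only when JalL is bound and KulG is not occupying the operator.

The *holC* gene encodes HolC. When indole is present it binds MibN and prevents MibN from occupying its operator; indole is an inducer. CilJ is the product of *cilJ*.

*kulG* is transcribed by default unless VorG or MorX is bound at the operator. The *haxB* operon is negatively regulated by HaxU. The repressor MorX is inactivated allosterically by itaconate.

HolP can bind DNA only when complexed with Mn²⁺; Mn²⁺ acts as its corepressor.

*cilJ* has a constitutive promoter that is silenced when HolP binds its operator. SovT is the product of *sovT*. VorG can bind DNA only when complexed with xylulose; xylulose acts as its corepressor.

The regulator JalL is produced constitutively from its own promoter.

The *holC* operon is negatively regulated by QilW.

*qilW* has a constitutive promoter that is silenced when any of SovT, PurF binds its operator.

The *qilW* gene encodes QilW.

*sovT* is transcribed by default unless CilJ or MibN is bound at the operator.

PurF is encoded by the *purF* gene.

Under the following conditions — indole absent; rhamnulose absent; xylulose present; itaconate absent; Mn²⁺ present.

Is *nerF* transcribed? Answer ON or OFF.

Mn²⁺ is present, so HolP is active.
With repressor HolP bound, *cilJ* is not transcribed.
So CilJ is not produced.
Indole is absent, so MibN is active.
With repressor MibN bound, *sovT* is not transcribed.
So SovT is not produced.
Xylulose is present, so VorG is active.
Itaconate is absent, so MorX is active.
With repressor VorG bound, *kulG* is not transcribed.
So KulG is not produced.
JalL is produced constitutively and is active.
No repressor is bound and JalL is active, so *purF* is transcribed.
So PurF is produced and active.
With repressor PurF bound, *qilW* is not transcribed.
So QilW is not produced.
With no repressor bound, *holC* is transcribed.
So HolC is produced and active.
No repressor is bound and HolC is active, so *nerF* is transcribed.

ON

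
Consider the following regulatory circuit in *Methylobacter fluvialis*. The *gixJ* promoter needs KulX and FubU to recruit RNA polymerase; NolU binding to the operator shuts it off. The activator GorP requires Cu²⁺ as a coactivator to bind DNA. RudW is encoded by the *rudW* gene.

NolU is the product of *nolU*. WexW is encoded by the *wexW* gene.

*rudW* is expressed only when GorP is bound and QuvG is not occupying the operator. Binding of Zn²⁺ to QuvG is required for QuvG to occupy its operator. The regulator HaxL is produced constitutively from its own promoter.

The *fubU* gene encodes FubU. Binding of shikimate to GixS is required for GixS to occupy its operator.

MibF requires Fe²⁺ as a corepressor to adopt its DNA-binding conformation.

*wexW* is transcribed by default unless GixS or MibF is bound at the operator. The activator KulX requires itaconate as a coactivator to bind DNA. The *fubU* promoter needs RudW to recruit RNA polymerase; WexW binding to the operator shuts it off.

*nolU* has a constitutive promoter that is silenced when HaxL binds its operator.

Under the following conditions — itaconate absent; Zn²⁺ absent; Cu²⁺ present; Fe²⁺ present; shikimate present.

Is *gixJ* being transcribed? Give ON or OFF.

OFF

HaxL is produced constitutively and is active.
With repressor HaxL bound, *nolU* is not transcribed.
So NolU is not produced.
Itaconate is absent, so KulX is inactive.
Cu²⁺ is present, so GorP is active.
Zn²⁺ is absent, so QuvG is inactive.
No repressor is bound and GorP is active, so *rudW* is transcribed.
So RudW is produced and active.
Shikimate is present, so GixS is active.
Fe²⁺ is present, so MibF is active.
With repressor GixS bound, *wexW* is not transcribed.
So WexW is not produced.
No repressor is bound and RudW is active, so *fubU* is transcribed.
So FubU is produced and active.
Required activator KulX is absent, so *gixJ* is not transcribed.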